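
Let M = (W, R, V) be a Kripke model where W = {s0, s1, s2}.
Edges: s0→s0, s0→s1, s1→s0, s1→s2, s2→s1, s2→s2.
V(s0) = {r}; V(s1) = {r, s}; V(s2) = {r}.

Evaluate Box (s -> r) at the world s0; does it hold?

Yes

Recall that Box ψ holds at a world iff ψ holds at every accessible world, and Dia ψ holds iff ψ holds at some accessible world.
At s0: Box (s -> r) requires s -> r at every successor {s0, s1}.
  At s0: s -> r is true.
  At s1: s -> r is true.
So Box (s -> r) is true at s0.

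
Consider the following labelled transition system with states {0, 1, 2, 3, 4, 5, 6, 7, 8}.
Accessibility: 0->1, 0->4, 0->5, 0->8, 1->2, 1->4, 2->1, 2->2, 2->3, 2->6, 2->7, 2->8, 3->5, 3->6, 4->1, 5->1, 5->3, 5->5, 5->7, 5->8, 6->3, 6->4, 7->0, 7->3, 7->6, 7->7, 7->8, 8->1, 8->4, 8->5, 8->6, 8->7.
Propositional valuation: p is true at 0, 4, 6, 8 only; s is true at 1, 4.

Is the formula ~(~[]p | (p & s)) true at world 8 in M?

Recall that []ψ holds at a world iff ψ holds at every accessible world, and <>ψ holds iff ψ holds at some accessible world.
At 8: ~[]p | (p & s) is true, so ~(~[]p | (p & s)) is false.
  At 8: ~[]p is true, p & s is false, so ~[]p | (p & s) is true.
    At 8: []p is false, so ~[]p is true.
      At 8: []p requires p at every successor {1, 4, 5, 6, 7}.
        p fails at 1, so []p is false at 8.

No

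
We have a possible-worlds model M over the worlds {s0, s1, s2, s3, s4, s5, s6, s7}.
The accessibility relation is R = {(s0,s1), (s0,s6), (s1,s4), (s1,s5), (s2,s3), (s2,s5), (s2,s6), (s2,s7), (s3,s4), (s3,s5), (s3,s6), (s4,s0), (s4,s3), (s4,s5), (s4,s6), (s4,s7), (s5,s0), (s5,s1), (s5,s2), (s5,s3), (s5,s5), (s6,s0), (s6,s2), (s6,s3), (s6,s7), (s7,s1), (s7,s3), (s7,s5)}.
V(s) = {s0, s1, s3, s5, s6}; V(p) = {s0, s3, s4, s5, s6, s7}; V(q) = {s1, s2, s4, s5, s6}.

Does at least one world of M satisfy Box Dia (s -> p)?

Yes

Let φ = Box Dia (s -> p). Evaluate φ at each world:
  s0 (successors {s1, s6}): φ is true.
  s1 (successors {s4, s5}): φ is true.
  s2 (successors {s3, s5, s6, s7}): φ is true.
  s3 (successors {s4, s5, s6}): φ is true.
  s4 (successors {s0, s3, s5, s6, s7}): φ is true.
  s5 (successors {s0, s1, s2, s3, s5}): φ is true.
  s6 (successors {s0, s2, s3, s7}): φ is true.
  s7 (successors {s1, s3, s5}): φ is true.
Detail at s0 (witness):
  At s0: Box Dia (s -> p) requires Dia (s -> p) at every successor {s1, s6}.
      At s1: Dia (s -> p) requires s -> p at some successor in {s4, s5}.
        s -> p holds at s4, so Dia (s -> p) is true at s1.
      At s6: Dia (s -> p) requires s -> p at some successor in {s0, s2, s3, s7}.
        s -> p holds at s0, so Dia (s -> p) is true at s6.
  So Box Dia (s -> p) is true at s0.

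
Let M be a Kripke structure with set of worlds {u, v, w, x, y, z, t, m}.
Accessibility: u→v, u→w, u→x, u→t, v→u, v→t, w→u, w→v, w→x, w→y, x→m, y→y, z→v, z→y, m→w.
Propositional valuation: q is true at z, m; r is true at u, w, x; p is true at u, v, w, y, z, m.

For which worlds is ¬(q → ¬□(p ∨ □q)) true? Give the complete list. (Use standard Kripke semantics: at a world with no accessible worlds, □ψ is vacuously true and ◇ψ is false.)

z, m

Let φ = ¬(q → ¬□(p ∨ □q)). Evaluate φ at each world:
  u (successors {v, w, x, t}): φ is false.
  v (successors {u, t}): φ is false.
  w (successors {u, v, x, y}): φ is false.
  x (successors {m}): φ is false.
  y (successors {y}): φ is false.
  z (successors {v, y}): φ is true.
  t (successors ∅): φ is false.
  m (successors {w}): φ is true.
For instance, at z:
  At z: q → ¬□(p ∨ □q) is false, so ¬(q → ¬□(p ∨ □q)) is true.
    At z: q is true, ¬□(p ∨ □q) is false, so q → ¬□(p ∨ □q) is false.
      At z: □(p ∨ □q) is true, so ¬□(p ∨ □q) is false.
Satisfying worlds: {z, m}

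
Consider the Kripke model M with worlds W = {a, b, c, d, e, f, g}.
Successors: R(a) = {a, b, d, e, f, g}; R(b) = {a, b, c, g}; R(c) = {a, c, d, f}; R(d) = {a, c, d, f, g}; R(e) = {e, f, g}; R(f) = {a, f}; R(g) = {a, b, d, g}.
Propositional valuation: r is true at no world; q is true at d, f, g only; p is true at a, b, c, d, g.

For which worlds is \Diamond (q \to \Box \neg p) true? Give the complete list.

a, b, c, d, e, f, g

Let φ = \Diamond (q \to \Box \neg p). Evaluate φ at each world:
  a (successors {a, b, d, e, f, g}): φ is true.
  b (successors {a, b, c, g}): φ is true.
  c (successors {a, c, d, f}): φ is true.
  d (successors {a, c, d, f, g}): φ is true.
  e (successors {e, f, g}): φ is true.
  f (successors {a, f}): φ is true.
  g (successors {a, b, d, g}): φ is true.
For instance, at c:
  At c: \Diamond (q \to \Box \neg p) requires q \to \Box \neg p at some successor in {a, c, d, f}.
    q \to \Box \neg p holds at a, so \Diamond (q \to \Box \neg p) is true at c.
      At a: q is false, \Box \neg p is false, so q \to \Box \neg p is true.
Satisfying worlds: {a, b, c, d, e, f, g}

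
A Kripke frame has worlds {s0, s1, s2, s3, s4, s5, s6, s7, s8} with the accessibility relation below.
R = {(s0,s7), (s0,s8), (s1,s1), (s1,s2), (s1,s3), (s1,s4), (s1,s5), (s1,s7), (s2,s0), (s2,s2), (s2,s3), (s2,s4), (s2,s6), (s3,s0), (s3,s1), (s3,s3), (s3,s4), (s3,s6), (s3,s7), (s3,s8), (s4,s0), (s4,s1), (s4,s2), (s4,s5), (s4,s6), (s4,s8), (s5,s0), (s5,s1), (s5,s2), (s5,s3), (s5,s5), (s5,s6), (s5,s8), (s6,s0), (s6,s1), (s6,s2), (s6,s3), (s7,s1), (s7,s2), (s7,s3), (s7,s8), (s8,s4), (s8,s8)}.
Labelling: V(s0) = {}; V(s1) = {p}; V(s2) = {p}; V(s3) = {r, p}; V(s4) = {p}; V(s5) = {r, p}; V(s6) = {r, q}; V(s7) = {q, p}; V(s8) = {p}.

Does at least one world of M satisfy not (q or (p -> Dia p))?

No

Let φ = not (q or (p -> Dia p)). Evaluate φ at each world:
  s0 (successors {s7, s8}): φ is false.
  s1 (successors {s1, s2, s3, s4, s5, s7}): φ is false.
  s2 (successors {s0, s2, s3, s4, s6}): φ is false.
  s3 (successors {s0, s1, s3, s4, s6, s7, s8}): φ is false.
  s4 (successors {s0, s1, s2, s5, s6, s8}): φ is false.
  s5 (successors {s0, s1, s2, s3, s5, s6, s8}): φ is false.
  s6 (successors {s0, s1, s2, s3}): φ is false.
  s7 (successors {s1, s2, s3, s8}): φ is false.
  s8 (successors {s4, s8}): φ is false.
For instance, at s6:
  At s6: q or (p -> Dia p) is true, so not (q or (p -> Dia p)) is false.
    At s6: q is true, p -> Dia p is true, so q or (p -> Dia p) is true.
      At s6: p is false, Dia p is true, so p -> Dia p is true.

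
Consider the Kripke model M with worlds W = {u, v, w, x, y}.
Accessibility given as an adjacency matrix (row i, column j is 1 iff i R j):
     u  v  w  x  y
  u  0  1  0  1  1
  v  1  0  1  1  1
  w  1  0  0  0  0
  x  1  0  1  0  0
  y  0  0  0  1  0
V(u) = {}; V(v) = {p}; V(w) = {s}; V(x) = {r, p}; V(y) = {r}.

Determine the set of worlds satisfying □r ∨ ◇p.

u, v, y

Let φ = □r ∨ ◇p. Evaluate φ at each world:
  u (successors {v, x, y}): φ is true.
  v (successors {u, w, x, y}): φ is true.
  w (successors {u}): φ is false.
  x (successors {u, w}): φ is false.
  y (successors {x}): φ is true.
For instance, at x:
  At x: □r is false, ◇p is false, so □r ∨ ◇p is false.
    At x: □r requires r at every successor {u, w}.
      r fails at u, so □r is false at x.
    At x: ◇p requires p at some successor in {u, w}.
      At u: p is false.
      At w: p is false.
    So ◇p is false at x.
Satisfying worlds: {u, v, y}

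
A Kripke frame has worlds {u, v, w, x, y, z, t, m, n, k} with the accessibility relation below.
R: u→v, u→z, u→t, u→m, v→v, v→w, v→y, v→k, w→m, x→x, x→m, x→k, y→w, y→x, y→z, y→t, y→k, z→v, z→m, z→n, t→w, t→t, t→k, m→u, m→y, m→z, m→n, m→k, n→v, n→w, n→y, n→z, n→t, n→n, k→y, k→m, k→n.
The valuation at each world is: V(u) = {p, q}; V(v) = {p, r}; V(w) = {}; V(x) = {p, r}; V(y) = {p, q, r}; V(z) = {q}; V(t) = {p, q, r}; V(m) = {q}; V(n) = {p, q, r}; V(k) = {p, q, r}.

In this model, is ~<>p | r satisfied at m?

At m: ~<>p is false, r is false, so ~<>p | r is false.
  At m: <>p is true, so ~<>p is false.
    At m: <>p requires p at some successor in {u, y, z, n, k}.
      p holds at u, so <>p is true at m.

No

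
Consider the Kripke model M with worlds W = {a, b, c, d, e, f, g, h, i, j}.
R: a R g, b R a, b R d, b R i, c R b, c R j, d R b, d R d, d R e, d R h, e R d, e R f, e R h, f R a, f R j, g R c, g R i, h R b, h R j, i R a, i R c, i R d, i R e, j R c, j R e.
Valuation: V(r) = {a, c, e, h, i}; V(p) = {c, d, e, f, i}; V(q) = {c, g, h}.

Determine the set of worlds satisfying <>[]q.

b, f, i

Recall that []ψ holds at a world iff ψ holds at every accessible world, and <>ψ holds iff ψ holds at some accessible world.
Let φ = <>[]q. Evaluate φ at each world:
  a (successors {g}): φ is false.
  b (successors {a, d, i}): φ is true.
  c (successors {b, j}): φ is false.
  d (successors {b, d, e, h}): φ is false.
  e (successors {d, f, h}): φ is false.
  f (successors {a, j}): φ is true.
  g (successors {c, i}): φ is false.
  h (successors {b, j}): φ is false.
  i (successors {a, c, d, e}): φ is true.
  j (successors {c, e}): φ is false.
For instance, at a:
  At a: <>[]q requires []q at some successor in {g}.
    At g: []q is false.
  So <>[]q is false at a.
Satisfying worlds: {b, f, i}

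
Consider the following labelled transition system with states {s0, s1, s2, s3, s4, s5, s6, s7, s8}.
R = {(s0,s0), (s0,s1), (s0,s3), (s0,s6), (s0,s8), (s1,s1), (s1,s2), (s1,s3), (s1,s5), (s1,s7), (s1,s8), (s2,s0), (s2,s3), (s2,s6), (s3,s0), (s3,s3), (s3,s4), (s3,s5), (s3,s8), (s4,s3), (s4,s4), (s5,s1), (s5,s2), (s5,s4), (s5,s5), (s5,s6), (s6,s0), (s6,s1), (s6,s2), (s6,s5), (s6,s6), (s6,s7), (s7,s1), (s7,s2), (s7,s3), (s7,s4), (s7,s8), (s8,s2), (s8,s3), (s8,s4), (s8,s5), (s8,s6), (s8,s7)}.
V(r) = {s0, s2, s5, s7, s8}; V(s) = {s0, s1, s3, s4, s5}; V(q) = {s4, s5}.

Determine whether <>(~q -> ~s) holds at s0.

Yes

At s0: <>(~q -> ~s) requires ~q -> ~s at some successor in {s0, s1, s3, s6, s8}.
  ~q -> ~s holds at s6, so <>(~q -> ~s) is true at s0.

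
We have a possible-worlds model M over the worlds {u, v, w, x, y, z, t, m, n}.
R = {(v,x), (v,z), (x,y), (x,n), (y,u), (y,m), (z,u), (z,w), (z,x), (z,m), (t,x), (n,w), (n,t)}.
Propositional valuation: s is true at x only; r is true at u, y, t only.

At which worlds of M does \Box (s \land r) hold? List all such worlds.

u, w, m

Let φ = \Box (s \land r). Evaluate φ at each world:
  u (successors ∅): φ is true.
  v (successors {x, z}): φ is false.
  w (successors ∅): φ is true.
  x (successors {y, n}): φ is false.
  y (successors {u, m}): φ is false.
  z (successors {u, w, x, m}): φ is false.
  t (successors {x}): φ is false.
  m (successors ∅): φ is true.
  n (successors {w, t}): φ is false.
For instance, at z:
  At z: \Box (s \land r) requires s \land r at every successor {u, w, x, m}.
    s \land r fails at u, so \Box (s \land r) is false at z.
Satisfying worlds: {u, w, m}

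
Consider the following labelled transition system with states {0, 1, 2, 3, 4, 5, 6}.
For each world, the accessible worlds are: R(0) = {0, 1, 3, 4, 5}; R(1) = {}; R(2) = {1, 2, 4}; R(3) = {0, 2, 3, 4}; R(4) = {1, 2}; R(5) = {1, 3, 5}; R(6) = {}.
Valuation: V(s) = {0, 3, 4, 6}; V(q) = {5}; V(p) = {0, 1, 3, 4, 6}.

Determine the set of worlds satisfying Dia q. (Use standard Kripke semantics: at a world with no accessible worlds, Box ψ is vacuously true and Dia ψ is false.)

Let φ = Dia q. Evaluate φ at each world:
  0 (successors {0, 1, 3, 4, 5}): φ is true.
  1 (successors ∅): φ is false.
  2 (successors {1, 2, 4}): φ is false.
  3 (successors {0, 2, 3, 4}): φ is false.
  4 (successors {1, 2}): φ is false.
  5 (successors {1, 3, 5}): φ is true.
  6 (successors ∅): φ is false.
For instance, at 3:
  At 3: Dia q requires q at some successor in {0, 2, 3, 4}.
    At 0: q is false.
    At 2: q is false.
    At 3: q is false.
    At 4: q is false.
  So Dia q is false at 3.
Satisfying worlds: {0, 5}

0, 5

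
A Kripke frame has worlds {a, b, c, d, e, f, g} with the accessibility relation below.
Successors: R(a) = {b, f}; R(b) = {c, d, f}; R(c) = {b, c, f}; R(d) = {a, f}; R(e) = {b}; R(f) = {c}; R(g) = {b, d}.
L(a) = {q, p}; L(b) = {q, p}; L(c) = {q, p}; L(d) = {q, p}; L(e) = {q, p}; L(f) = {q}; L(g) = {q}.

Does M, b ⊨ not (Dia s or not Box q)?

Yes

At b: Dia s or not Box q is false, so not (Dia s or not Box q) is true.
  At b: Dia s is false, not Box q is false, so Dia s or not Box q is false.
    At b: Dia s requires s at some successor in {c, d, f}.
      At c: s is false.
      At d: s is false.
      At f: s is false.
    So Dia s is false at b.
    At b: Box q is true, so not Box q is false.
      At b: Box q requires q at every successor {c, d, f}.
        At c: q is true.
        At d: q is true.
        At f: q is true.
      So Box q is true at b.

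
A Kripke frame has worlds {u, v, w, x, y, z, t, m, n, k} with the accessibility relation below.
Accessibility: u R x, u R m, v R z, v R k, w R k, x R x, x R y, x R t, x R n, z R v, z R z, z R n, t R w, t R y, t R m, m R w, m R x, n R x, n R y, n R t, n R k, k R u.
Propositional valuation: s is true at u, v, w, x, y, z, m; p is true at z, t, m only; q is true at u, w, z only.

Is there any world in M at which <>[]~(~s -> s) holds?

Yes

Let φ = <>[]~(~s -> s). Evaluate φ at each world:
  u (successors {x, m}): φ is false.
  v (successors {z, k}): φ is false.
  w (successors {k}): φ is false.
  x (successors {x, y, t, n}): φ is true.
  y (successors ∅): φ is false.
  z (successors {v, z, n}): φ is false.
  t (successors {w, y, m}): φ is true.
  m (successors {w, x}): φ is true.
  n (successors {x, y, t, k}): φ is true.
  k (successors {u}): φ is false.
Detail at x (witness):
  At x: <>[]~(~s -> s) requires []~(~s -> s) at some successor in {x, y, t, n}.
    []~(~s -> s) holds at y, so <>[]~(~s -> s) is true at x.
      At y: no accessible worlds, so []~(~s -> s) holds vacuously.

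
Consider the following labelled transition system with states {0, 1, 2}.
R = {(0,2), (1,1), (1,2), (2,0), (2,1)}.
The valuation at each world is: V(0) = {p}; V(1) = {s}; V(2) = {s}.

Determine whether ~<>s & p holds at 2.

No

At 2: ~<>s is false, p is false, so ~<>s & p is false.
  At 2: <>s is true, so ~<>s is false.
    At 2: <>s requires s at some successor in {0, 1}.
      s holds at 1, so <>s is true at 2.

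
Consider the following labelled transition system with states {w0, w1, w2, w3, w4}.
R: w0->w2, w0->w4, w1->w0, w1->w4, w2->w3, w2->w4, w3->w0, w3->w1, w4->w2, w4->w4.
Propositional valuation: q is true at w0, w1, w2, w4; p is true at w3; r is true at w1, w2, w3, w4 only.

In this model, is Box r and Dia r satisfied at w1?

Recall that Box ψ holds at a world iff ψ holds at every accessible world, and Dia ψ holds iff ψ holds at some accessible world.
At w1: Box r is false, Dia r is true, so Box r and Dia r is false.
  At w1: Box r requires r at every successor {w0, w4}.
    r fails at w0, so Box r is false at w1.
  At w1: Dia r requires r at some successor in {w0, w4}.
    r holds at w4, so Dia r is true at w1.

No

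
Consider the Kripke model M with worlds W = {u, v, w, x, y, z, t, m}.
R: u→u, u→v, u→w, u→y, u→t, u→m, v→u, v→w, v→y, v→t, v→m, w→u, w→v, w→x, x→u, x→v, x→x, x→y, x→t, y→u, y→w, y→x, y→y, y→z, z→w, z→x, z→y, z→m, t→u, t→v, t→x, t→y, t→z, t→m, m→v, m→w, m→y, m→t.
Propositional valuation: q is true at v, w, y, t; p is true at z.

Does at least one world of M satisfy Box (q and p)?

No

Recall that Box ψ holds at a world iff ψ holds at every accessible world, and Dia ψ holds iff ψ holds at some accessible world.
Let φ = Box (q and p). Evaluate φ at each world:
  u (successors {u, v, w, y, t, m}): φ is false.
  v (successors {u, w, y, t, m}): φ is false.
  w (successors {u, v, x}): φ is false.
  x (successors {u, v, x, y, t}): φ is false.
  y (successors {u, w, x, y, z}): φ is false.
  z (successors {w, x, y, m}): φ is false.
  t (successors {u, v, x, y, z, m}): φ is false.
  m (successors {v, w, y, t}): φ is false.
For instance, at v:
  At v: Box (q and p) requires q and p at every successor {u, w, y, t, m}.
    q and p fails at u, so Box (q and p) is false at v.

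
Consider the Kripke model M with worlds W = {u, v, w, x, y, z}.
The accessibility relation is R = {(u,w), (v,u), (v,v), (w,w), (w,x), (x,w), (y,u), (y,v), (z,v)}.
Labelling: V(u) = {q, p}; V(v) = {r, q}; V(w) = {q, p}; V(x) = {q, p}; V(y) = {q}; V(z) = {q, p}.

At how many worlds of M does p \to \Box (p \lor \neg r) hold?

5

Recall that \Box ψ holds at a world iff ψ holds at every accessible world, and \Diamond ψ holds iff ψ holds at some accessible world.
Let φ = p \to \Box (p \lor \neg r). Evaluate φ at each world:
  u (successors {w}): φ is true.
  v (successors {u, v}): φ is true.
  w (successors {w, x}): φ is true.
  x (successors {w}): φ is true.
  y (successors {u, v}): φ is true.
  z (successors {v}): φ is false.
For instance, at y:
  At y: p is false, \Box (p \lor \neg r) is false, so p \to \Box (p \lor \neg r) is true.
    At y: \Box (p \lor \neg r) requires p \lor \neg r at every successor {u, v}.
      p \lor \neg r fails at v, so \Box (p \lor \neg r) is false at y.
Satisfying worlds: {u, v, w, x, y}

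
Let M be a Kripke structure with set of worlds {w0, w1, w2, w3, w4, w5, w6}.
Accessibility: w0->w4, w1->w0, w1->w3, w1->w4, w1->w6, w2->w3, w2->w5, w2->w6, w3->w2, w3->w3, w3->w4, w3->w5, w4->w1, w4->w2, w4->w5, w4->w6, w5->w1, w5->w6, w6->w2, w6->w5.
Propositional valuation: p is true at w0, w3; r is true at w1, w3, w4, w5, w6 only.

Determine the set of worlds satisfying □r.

Let φ = □r. Evaluate φ at each world:
  w0 (successors {w4}): φ is true.
  w1 (successors {w0, w3, w4, w6}): φ is false.
  w2 (successors {w3, w5, w6}): φ is true.
  w3 (successors {w2, w3, w4, w5}): φ is false.
  w4 (successors {w1, w2, w5, w6}): φ is false.
  w5 (successors {w1, w6}): φ is true.
  w6 (successors {w2, w5}): φ is false.
For instance, at w1:
  At w1: □r requires r at every successor {w0, w3, w4, w6}.
    r fails at w0, so □r is false at w1.
Satisfying worlds: {w0, w2, w5}

w0, w2, w5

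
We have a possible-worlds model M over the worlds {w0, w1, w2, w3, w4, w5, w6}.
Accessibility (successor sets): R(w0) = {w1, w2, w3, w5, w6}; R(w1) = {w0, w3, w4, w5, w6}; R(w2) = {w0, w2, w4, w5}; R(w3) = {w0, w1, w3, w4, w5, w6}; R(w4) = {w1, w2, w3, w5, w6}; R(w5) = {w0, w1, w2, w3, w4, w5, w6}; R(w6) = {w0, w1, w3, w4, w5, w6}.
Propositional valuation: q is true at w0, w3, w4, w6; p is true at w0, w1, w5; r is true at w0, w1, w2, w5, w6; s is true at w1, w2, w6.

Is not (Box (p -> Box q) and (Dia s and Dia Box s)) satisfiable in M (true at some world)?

Let φ = not (Box (p -> Box q) and (Dia s and Dia Box s)). Evaluate φ at each world:
  w0 (successors {w1, w2, w3, w5, w6}): φ is true.
  w1 (successors {w0, w3, w4, w5, w6}): φ is true.
  w2 (successors {w0, w2, w4, w5}): φ is true.
  w3 (successors {w0, w1, w3, w4, w5, w6}): φ is true.
  w4 (successors {w1, w2, w3, w5, w6}): φ is true.
  w5 (successors {w0, w1, w2, w3, w4, w5, w6}): φ is true.
  w6 (successors {w0, w1, w3, w4, w5, w6}): φ is true.
Detail at w0 (witness):
  At w0: Box (p -> Box q) and (Dia s and Dia Box s) is false, so not (Box (p -> Box q) and (Dia s and Dia Box s)) is true.
    At w0: Box (p -> Box q) is false, Dia s and Dia Box s is false, so Box (p -> Box q) and (Dia s and Dia Box s) is false.
      At w0: Box (p -> Box q) requires p -> Box q at every successor {w1, w2, w3, w5, w6}.
        p -> Box q fails at w1, so Box (p -> Box q) is false at w0.
      At w0: Dia s is true, Dia Box s is false, so Dia s and Dia Box s is false.

Yes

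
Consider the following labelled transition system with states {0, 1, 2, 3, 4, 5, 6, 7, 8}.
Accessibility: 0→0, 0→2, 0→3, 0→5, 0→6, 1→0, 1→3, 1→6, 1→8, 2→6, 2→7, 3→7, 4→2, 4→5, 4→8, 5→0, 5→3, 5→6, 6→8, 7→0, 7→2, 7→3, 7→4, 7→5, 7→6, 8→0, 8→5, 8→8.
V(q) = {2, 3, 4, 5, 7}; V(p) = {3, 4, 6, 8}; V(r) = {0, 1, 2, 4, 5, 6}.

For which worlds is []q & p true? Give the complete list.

3

Let φ = []q & p. Evaluate φ at each world:
  0 (successors {0, 2, 3, 5, 6}): φ is false.
  1 (successors {0, 3, 6, 8}): φ is false.
  2 (successors {6, 7}): φ is false.
  3 (successors {7}): φ is true.
  4 (successors {2, 5, 8}): φ is false.
  5 (successors {0, 3, 6}): φ is false.
  6 (successors {8}): φ is false.
  7 (successors {0, 2, 3, 4, 5, 6}): φ is false.
  8 (successors {0, 5, 8}): φ is false.
For instance, at 7:
  At 7: []q is false, p is false, so []q & p is false.
    At 7: []q requires q at every successor {0, 2, 3, 4, 5, 6}.
      q fails at 0, so []q is false at 7.
Satisfying worlds: {3}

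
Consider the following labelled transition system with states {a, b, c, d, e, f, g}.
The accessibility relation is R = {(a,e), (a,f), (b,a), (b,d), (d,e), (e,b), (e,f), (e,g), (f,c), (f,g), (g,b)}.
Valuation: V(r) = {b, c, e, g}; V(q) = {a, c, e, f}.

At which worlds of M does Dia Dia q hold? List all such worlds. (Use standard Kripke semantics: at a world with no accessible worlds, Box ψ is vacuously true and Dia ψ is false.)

a, b, d, e, g

Recall that Dia ψ holds at a world iff ψ holds at some accessible world.
Let φ = Dia Dia q. Evaluate φ at each world:
  a (successors {e, f}): φ is true.
  b (successors {a, d}): φ is true.
  c (successors ∅): φ is false.
  d (successors {e}): φ is true.
  e (successors {b, f, g}): φ is true.
  f (successors {c, g}): φ is false.
  g (successors {b}): φ is true.
For instance, at a:
  At a: Dia Dia q requires Dia q at some successor in {e, f}.
    Dia q holds at e, so Dia Dia q is true at a.
      At e: Dia q requires q at some successor in {b, f, g}.
        q holds at f, so Dia q is true at e.
Satisfying worlds: {a, b, d, e, g}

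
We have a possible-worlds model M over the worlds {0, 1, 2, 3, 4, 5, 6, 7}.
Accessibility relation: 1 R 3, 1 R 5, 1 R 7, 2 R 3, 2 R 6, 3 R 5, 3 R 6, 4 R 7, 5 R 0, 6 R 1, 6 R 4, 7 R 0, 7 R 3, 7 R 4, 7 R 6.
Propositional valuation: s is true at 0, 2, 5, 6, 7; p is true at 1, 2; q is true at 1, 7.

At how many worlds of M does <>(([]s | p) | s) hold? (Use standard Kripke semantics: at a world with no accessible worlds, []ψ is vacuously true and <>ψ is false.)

7

Let φ = <>(([]s | p) | s). Evaluate φ at each world:
  0 (successors ∅): φ is false.
  1 (successors {3, 5, 7}): φ is true.
  2 (successors {3, 6}): φ is true.
  3 (successors {5, 6}): φ is true.
  4 (successors {7}): φ is true.
  5 (successors {0}): φ is true.
  6 (successors {1, 4}): φ is true.
  7 (successors {0, 3, 4, 6}): φ is true.
For instance, at 1:
  At 1: <>(([]s | p) | s) requires ([]s | p) | s at some successor in {3, 5, 7}.
    ([]s | p) | s holds at 3, so <>(([]s | p) | s) is true at 1.
      At 3: []s | p is true, s is false, so ([]s | p) | s is true.
Satisfying worlds: {1, 2, 3, 4, 5, 6, 7}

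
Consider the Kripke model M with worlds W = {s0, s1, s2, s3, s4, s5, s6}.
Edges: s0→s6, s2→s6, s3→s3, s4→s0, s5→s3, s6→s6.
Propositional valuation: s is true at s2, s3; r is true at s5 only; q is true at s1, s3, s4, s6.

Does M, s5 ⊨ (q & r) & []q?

No

At s5: q & r is false, []q is true, so (q & r) & []q is false.
  At s5: []q requires q at every successor {s3}.
    At s3: q is true.
  So []q is true at s5.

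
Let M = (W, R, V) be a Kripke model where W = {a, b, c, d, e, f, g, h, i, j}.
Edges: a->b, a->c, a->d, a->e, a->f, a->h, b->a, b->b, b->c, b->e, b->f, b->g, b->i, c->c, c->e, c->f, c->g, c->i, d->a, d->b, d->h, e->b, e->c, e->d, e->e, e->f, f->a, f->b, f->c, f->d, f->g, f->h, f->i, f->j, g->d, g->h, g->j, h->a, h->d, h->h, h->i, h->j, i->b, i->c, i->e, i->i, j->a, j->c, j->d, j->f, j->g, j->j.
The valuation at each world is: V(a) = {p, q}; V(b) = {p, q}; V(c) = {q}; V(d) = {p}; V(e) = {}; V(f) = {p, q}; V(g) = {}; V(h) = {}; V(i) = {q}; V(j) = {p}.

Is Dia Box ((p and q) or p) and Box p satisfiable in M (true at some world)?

No

Recall that Box ψ holds at a world iff ψ holds at every accessible world, and Dia ψ holds iff ψ holds at some accessible world.
Let φ = Dia Box ((p and q) or p) and Box p. Evaluate φ at each world:
  a (successors {b, c, d, e, f, h}): φ is false.
  b (successors {a, b, c, e, f, g, i}): φ is false.
  c (successors {c, e, f, g, i}): φ is false.
  d (successors {a, b, h}): φ is false.
  e (successors {b, c, d, e, f}): φ is false.
  f (successors {a, b, c, d, g, h, i, j}): φ is false.
  g (successors {d, h, j}): φ is false.
  h (successors {a, d, h, i, j}): φ is false.
  i (successors {b, c, e, i}): φ is false.
  j (successors {a, c, d, f, g, j}): φ is false.
For instance, at g:
  At g: Dia Box ((p and q) or p) is false, Box p is false, so Dia Box ((p and q) or p) and Box p is false.
    At g: Dia Box ((p and q) or p) requires Box ((p and q) or p) at some successor in {d, h, j}.
      At d: Box ((p and q) or p) is false.
      At h: Box ((p and q) or p) is false.
      At j: Box ((p and q) or p) is false.
    So Dia Box ((p and q) or p) is false at g.
    At g: Box p requires p at every successor {d, h, j}.
      p fails at h, so Box p is false at g.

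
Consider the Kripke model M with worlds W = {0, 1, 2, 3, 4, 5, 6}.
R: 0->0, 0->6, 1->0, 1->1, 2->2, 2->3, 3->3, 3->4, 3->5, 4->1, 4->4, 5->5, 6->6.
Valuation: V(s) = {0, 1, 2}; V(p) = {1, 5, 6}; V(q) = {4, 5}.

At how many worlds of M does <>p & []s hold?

1

Recall that []ψ holds at a world iff ψ holds at every accessible world, and <>ψ holds iff ψ holds at some accessible world.
Let φ = <>p & []s. Evaluate φ at each world:
  0 (successors {0, 6}): φ is false.
  1 (successors {0, 1}): φ is true.
  2 (successors {2, 3}): φ is false.
  3 (successors {3, 4, 5}): φ is false.
  4 (successors {1, 4}): φ is false.
  5 (successors {5}): φ is false.
  6 (successors {6}): φ is false.
For instance, at 0:
  At 0: <>p is true, []s is false, so <>p & []s is false.
    At 0: <>p requires p at some successor in {0, 6}.
      p holds at 6, so <>p is true at 0.
    At 0: []s requires s at every successor {0, 6}.
      s fails at 6, so []s is false at 0.
Satisfying worlds: {1}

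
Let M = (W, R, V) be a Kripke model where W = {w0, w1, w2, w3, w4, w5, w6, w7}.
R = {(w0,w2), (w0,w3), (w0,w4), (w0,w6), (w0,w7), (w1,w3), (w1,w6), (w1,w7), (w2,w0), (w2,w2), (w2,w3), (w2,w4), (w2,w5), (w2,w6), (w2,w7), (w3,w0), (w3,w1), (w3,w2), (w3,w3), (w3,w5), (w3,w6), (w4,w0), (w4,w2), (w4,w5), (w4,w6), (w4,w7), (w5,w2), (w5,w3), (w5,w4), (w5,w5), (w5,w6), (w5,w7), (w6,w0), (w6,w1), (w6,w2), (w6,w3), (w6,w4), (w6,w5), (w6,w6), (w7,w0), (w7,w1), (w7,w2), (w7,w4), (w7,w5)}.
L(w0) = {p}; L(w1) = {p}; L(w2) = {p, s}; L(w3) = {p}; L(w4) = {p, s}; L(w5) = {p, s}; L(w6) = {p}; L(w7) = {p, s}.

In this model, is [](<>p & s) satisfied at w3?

No

Recall that []ψ holds at a world iff ψ holds at every accessible world, and <>ψ holds iff ψ holds at some accessible world.
At w3: [](<>p & s) requires <>p & s at every successor {w0, w1, w2, w3, w5, w6}.
  <>p & s fails at w0, so [](<>p & s) is false at w3.
    At w0: <>p is true, s is false, so <>p & s is false.
      At w0: <>p requires p at some successor in {w2, w3, w4, w6, w7}.
        p holds at w2, so <>p is true at w0.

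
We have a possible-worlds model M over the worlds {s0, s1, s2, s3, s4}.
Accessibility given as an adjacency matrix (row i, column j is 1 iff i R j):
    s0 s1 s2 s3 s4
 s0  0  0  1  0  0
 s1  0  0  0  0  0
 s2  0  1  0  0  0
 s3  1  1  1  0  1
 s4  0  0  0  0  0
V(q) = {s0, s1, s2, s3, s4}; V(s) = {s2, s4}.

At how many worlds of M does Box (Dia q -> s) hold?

Let φ = Box (Dia q -> s). Evaluate φ at each world:
  s0 (successors {s2}): φ is true.
  s1 (successors ∅): φ is true.
  s2 (successors {s1}): φ is true.
  s3 (successors {s0, s1, s2, s4}): φ is false.
  s4 (successors ∅): φ is true.
For instance, at s0:
  At s0: Box (Dia q -> s) requires Dia q -> s at every successor {s2}.
      At s2: Dia q is true, s is true, so Dia q -> s is true.
  So Box (Dia q -> s) is true at s0.
Satisfying worlds: {s0, s1, s2, s4}

4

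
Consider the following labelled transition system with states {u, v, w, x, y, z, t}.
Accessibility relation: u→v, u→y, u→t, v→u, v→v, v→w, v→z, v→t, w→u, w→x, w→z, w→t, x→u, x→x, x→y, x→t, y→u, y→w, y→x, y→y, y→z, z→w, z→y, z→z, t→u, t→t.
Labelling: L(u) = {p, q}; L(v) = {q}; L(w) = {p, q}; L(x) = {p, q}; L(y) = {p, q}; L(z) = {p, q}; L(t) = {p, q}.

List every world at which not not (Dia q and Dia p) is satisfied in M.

u, v, w, x, y, z, t

Let φ = not not (Dia q and Dia p). Evaluate φ at each world:
  u (successors {v, y, t}): φ is true.
  v (successors {u, v, w, z, t}): φ is true.
  w (successors {u, x, z, t}): φ is true.
  x (successors {u, x, y, t}): φ is true.
  y (successors {u, w, x, y, z}): φ is true.
  z (successors {w, y, z}): φ is true.
  t (successors {u, t}): φ is true.
For instance, at u:
  At u: not (Dia q and Dia p) is false, so not not (Dia q and Dia p) is true.
    At u: Dia q and Dia p is true, so not (Dia q and Dia p) is false.
      At u: Dia q is true, Dia p is true, so Dia q and Dia p is true.
Satisfying worlds: {u, v, w, x, y, z, t}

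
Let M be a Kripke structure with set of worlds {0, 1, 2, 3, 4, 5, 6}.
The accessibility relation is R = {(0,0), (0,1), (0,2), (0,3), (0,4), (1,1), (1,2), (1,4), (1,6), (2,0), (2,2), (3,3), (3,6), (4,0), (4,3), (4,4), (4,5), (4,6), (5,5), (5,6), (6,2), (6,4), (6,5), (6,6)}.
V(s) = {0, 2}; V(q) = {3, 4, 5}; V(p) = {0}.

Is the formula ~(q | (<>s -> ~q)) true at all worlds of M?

Let φ = ~(q | (<>s -> ~q)). Evaluate φ at each world:
  0 (successors {0, 1, 2, 3, 4}): φ is false.
  1 (successors {1, 2, 4, 6}): φ is false.
  2 (successors {0, 2}): φ is false.
  3 (successors {3, 6}): φ is false.
  4 (successors {0, 3, 4, 5, 6}): φ is false.
  5 (successors {5, 6}): φ is false.
  6 (successors {2, 4, 5, 6}): φ is false.
Detail at 0 (counterexample):
  At 0: q | (<>s -> ~q) is true, so ~(q | (<>s -> ~q)) is false.
    At 0: q is false, <>s -> ~q is true, so q | (<>s -> ~q) is true.
      At 0: <>s is true, ~q is true, so <>s -> ~q is true.

No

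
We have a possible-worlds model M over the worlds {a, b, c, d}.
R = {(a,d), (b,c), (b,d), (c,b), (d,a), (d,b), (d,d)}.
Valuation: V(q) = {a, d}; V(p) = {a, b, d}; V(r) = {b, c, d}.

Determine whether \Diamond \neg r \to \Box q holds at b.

Yes

At b: \Diamond \neg r is false, \Box q is false, so \Diamond \neg r \to \Box q is true.
  At b: \Diamond \neg r requires \neg r at some successor in {c, d}.
    At c: \neg r is false.
    At d: \neg r is false.
  So \Diamond \neg r is false at b.
  At b: \Box q requires q at every successor {c, d}.
    q fails at c, so \Box q is false at b.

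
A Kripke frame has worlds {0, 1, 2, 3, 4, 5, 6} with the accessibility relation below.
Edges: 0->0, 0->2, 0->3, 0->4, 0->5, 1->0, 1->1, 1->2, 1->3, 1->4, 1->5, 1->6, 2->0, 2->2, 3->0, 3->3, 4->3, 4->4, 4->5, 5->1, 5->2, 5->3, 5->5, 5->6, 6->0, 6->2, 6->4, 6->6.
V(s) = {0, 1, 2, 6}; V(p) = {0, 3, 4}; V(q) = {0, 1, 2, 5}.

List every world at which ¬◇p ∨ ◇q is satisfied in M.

Recall that ◇ψ holds at a world iff ψ holds at some accessible world.
Let φ = ¬◇p ∨ ◇q. Evaluate φ at each world:
  0 (successors {0, 2, 3, 4, 5}): φ is true.
  1 (successors {0, 1, 2, 3, 4, 5, 6}): φ is true.
  2 (successors {0, 2}): φ is true.
  3 (successors {0, 3}): φ is true.
  4 (successors {3, 4, 5}): φ is true.
  5 (successors {1, 2, 3, 5, 6}): φ is true.
  6 (successors {0, 2, 4, 6}): φ is true.
For instance, at 3:
  At 3: ¬◇p is false, ◇q is true, so ¬◇p ∨ ◇q is true.
    At 3: ◇p is true, so ¬◇p is false.
      At 3: ◇p requires p at some successor in {0, 3}.
        p holds at 0, so ◇p is true at 3.
    At 3: ◇q requires q at some successor in {0, 3}.
      q holds at 0, so ◇q is true at 3.
Satisfying worlds: {0, 1, 2, 3, 4, 5, 6}

0, 1, 2, 3, 4, 5, 6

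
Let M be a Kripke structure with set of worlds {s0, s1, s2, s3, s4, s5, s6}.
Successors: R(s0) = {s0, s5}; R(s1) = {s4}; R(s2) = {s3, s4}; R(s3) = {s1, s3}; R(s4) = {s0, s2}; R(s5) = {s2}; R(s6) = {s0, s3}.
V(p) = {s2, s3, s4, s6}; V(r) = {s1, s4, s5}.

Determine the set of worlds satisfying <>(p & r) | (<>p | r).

Let φ = <>(p & r) | (<>p | r). Evaluate φ at each world:
  s0 (successors {s0, s5}): φ is false.
  s1 (successors {s4}): φ is true.
  s2 (successors {s3, s4}): φ is true.
  s3 (successors {s1, s3}): φ is true.
  s4 (successors {s0, s2}): φ is true.
  s5 (successors {s2}): φ is true.
  s6 (successors {s0, s3}): φ is true.
For instance, at s5:
  At s5: <>(p & r) is false, <>p | r is true, so <>(p & r) | (<>p | r) is true.
    At s5: <>(p & r) requires p & r at some successor in {s2}.
      At s2: p & r is false.
    So <>(p & r) is false at s5.
    At s5: <>p is true, r is true, so <>p | r is true.
      At s5: <>p requires p at some successor in {s2}.
        p holds at s2, so <>p is true at s5.
Satisfying worlds: {s1, s2, s3, s4, s5, s6}

s1, s2, s3, s4, s5, s6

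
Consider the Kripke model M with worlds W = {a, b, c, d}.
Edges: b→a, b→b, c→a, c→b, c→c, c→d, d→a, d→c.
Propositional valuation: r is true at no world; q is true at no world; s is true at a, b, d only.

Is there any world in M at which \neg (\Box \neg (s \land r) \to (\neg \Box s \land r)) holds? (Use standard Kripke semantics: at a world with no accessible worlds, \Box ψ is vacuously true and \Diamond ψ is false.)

Yes

Let φ = \neg (\Box \neg (s \land r) \to (\neg \Box s \land r)). Evaluate φ at each world:
  a (successors ∅): φ is true.
  b (successors {a, b}): φ is true.
  c (successors {a, b, c, d}): φ is true.
  d (successors {a, c}): φ is true.
Detail at a (witness):
  At a: \Box \neg (s \land r) \to (\neg \Box s \land r) is false, so \neg (\Box \neg (s \land r) \to (\neg \Box s \land r)) is true.
    At a: \Box \neg (s \land r) is true, \neg \Box s \land r is false, so \Box \neg (s \land r) \to (\neg \Box s \land r) is false.
      At a: no accessible worlds, so \Box \neg (s \land r) holds vacuously.
      At a: \neg \Box s is false, r is false, so \neg \Box s \land r is false.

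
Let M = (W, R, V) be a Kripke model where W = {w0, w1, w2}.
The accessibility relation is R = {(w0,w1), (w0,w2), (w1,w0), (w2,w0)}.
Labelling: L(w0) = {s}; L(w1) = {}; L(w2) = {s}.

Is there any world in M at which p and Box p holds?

Let φ = p and Box p. Evaluate φ at each world:
  w0 (successors {w1, w2}): φ is false.
  w1 (successors {w0}): φ is false.
  w2 (successors {w0}): φ is false.
For instance, at w0:
  At w0: p is false, Box p is false, so p and Box p is false.
    At w0: Box p requires p at every successor {w1, w2}.
      p fails at w1, so Box p is false at w0.

No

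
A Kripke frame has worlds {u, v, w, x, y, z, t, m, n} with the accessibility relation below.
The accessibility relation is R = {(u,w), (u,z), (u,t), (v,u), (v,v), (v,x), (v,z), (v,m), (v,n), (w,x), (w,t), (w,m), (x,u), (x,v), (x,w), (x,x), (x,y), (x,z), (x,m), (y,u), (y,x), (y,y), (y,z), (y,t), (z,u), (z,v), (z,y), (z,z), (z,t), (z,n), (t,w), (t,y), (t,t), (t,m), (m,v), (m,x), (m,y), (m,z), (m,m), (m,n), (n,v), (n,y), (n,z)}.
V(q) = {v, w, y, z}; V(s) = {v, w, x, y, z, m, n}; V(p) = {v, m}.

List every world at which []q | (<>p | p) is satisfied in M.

Let φ = []q | (<>p | p). Evaluate φ at each world:
  u (successors {w, z, t}): φ is false.
  v (successors {u, v, x, z, m, n}): φ is true.
  w (successors {x, t, m}): φ is true.
  x (successors {u, v, w, x, y, z, m}): φ is true.
  y (successors {u, x, y, z, t}): φ is false.
  z (successors {u, v, y, z, t, n}): φ is true.
  t (successors {w, y, t, m}): φ is true.
  m (successors {v, x, y, z, m, n}): φ is true.
  n (successors {v, y, z}): φ is true.
For instance, at y:
  At y: []q is false, <>p | p is false, so []q | (<>p | p) is false.
    At y: []q requires q at every successor {u, x, y, z, t}.
      q fails at u, so []q is false at y.
    At y: <>p is false, p is false, so <>p | p is false.
      At y: <>p requires p at some successor in {u, x, y, z, t}.
        At u: p is false.
        At x: p is false.
        At y: p is false.
        At z: p is false.
        At t: p is false.
      So <>p is false at y.
Satisfying worlds: {v, w, x, z, t, m, n}

v, w, x, z, t, m, n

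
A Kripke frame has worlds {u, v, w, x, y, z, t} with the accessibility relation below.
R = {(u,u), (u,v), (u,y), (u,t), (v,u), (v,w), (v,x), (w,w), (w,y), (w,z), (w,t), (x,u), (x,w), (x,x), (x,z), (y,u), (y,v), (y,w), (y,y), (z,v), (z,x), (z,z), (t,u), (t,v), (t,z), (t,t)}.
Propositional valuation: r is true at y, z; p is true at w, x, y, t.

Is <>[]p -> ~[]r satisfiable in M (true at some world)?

Recall that []ψ holds at a world iff ψ holds at every accessible world, and <>ψ holds iff ψ holds at some accessible world.
Let φ = <>[]p -> ~[]r. Evaluate φ at each world:
  u (successors {u, v, y, t}): φ is true.
  v (successors {u, w, x}): φ is true.
  w (successors {w, y, z, t}): φ is true.
  x (successors {u, w, x, z}): φ is true.
  y (successors {u, v, w, y}): φ is true.
  z (successors {v, x, z}): φ is true.
  t (successors {u, v, z, t}): φ is true.
Detail at u (witness):
  At u: <>[]p is false, ~[]r is true, so <>[]p -> ~[]r is true.
    At u: <>[]p requires []p at some successor in {u, v, y, t}.
      At u: []p is false.
      At v: []p is false.
      At y: []p is false.
      At t: []p is false.
    So <>[]p is false at u.
    At u: []r is false, so ~[]r is true.
      At u: []r requires r at every successor {u, v, y, t}.
        r fails at u, so []r is false at u.

Yes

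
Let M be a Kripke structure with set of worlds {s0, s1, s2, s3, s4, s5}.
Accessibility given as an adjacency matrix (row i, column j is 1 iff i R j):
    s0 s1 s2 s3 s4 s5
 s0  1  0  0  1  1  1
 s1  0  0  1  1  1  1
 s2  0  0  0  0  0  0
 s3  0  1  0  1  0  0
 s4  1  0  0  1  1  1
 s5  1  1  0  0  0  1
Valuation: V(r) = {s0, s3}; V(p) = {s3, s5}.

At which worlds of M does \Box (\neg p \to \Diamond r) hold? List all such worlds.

s0, s2, s3, s4, s5

Let φ = \Box (\neg p \to \Diamond r). Evaluate φ at each world:
  s0 (successors {s0, s3, s4, s5}): φ is true.
  s1 (successors {s2, s3, s4, s5}): φ is false.
  s2 (successors ∅): φ is true.
  s3 (successors {s1, s3}): φ is true.
  s4 (successors {s0, s3, s4, s5}): φ is true.
  s5 (successors {s0, s1, s5}): φ is true.
For instance, at s0:
  At s0: \Box (\neg p \to \Diamond r) requires \neg p \to \Diamond r at every successor {s0, s3, s4, s5}.
    At s0: \neg p \to \Diamond r is true.
    At s3: \neg p \to \Diamond r is true.
    At s4: \neg p \to \Diamond r is true.
    At s5: \neg p \to \Diamond r is true.
  So \Box (\neg p \to \Diamond r) is true at s0.
Satisfying worlds: {s0, s2, s3, s4, s5}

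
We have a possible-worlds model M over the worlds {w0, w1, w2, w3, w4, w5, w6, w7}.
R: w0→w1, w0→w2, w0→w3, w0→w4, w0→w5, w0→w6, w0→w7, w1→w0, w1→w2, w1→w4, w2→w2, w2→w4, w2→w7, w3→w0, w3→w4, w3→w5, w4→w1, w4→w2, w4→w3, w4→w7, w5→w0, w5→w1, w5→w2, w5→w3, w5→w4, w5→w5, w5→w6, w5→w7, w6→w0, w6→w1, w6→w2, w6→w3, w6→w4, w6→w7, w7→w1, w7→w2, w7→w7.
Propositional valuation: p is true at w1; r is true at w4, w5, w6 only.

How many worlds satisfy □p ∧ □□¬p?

0

Let φ = □p ∧ □□¬p. Evaluate φ at each world:
  w0 (successors {w1, w2, w3, w4, w5, w6, w7}): φ is false.
  w1 (successors {w0, w2, w4}): φ is false.
  w2 (successors {w2, w4, w7}): φ is false.
  w3 (successors {w0, w4, w5}): φ is false.
  w4 (successors {w1, w2, w3, w7}): φ is false.
  w5 (successors {w0, w1, w2, w3, w4, w5, w6, w7}): φ is false.
  w6 (successors {w0, w1, w2, w3, w4, w7}): φ is false.
  w7 (successors {w1, w2, w7}): φ is false.
For instance, at w5:
  At w5: □p is false, □□¬p is false, so □p ∧ □□¬p is false.
    At w5: □p requires p at every successor {w0, w1, w2, w3, w4, w5, w6, w7}.
      p fails at w0, so □p is false at w5.
    At w5: □□¬p requires □¬p at every successor {w0, w1, w2, w3, w4, w5, w6, w7}.
      □¬p fails at w0, so □□¬p is false at w5.
Satisfying worlds: none.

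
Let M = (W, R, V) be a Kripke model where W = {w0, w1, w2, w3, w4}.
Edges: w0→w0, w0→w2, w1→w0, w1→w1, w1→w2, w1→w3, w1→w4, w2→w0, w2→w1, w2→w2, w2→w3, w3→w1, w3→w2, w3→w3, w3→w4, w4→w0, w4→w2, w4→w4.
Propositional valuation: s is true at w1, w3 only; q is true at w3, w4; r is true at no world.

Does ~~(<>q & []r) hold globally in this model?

No

Let φ = ~~(<>q & []r). Evaluate φ at each world:
  w0 (successors {w0, w2}): φ is false.
  w1 (successors {w0, w1, w2, w3, w4}): φ is false.
  w2 (successors {w0, w1, w2, w3}): φ is false.
  w3 (successors {w1, w2, w3, w4}): φ is false.
  w4 (successors {w0, w2, w4}): φ is false.
Detail at w0 (counterexample):
  At w0: ~(<>q & []r) is true, so ~~(<>q & []r) is false.
    At w0: <>q & []r is false, so ~(<>q & []r) is true.
      At w0: <>q is false, []r is false, so <>q & []r is false.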